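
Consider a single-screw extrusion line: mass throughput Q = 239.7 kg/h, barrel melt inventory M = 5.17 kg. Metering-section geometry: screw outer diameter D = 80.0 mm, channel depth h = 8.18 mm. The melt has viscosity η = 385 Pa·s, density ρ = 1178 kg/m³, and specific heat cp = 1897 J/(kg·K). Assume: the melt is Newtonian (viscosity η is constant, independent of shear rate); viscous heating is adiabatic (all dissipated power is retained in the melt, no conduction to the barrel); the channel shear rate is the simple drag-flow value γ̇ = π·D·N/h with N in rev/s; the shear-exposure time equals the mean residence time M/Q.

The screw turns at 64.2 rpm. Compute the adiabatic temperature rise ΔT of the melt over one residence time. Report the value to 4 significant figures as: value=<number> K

value=14.46 K

Throughput in SI: Q_s = 239.7 kg/h ÷ 3600 s/h = 0.0665833 kg/s
Mean residence time: t_res = M/Q_s = 5.17 kg / 0.0665833 kg/s = 77.6471 s
Convert to SI: D = 0.08 m, h = 0.00818 m, N = 64.2/60 = 1.07 rev/s
Shear rate: γ̇ = πDN/h = π·0.08·1.07/0.00818 = 32.8753 s⁻¹
ΔT = η·γ̇²·t_res/(ρ·cp) = [385 × 32.8753² × 77.6471] / [1178 × 1897] = 14.4582 K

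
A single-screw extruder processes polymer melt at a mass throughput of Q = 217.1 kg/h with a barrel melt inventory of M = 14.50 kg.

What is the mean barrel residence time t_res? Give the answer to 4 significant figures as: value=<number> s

Q_s = Q / 3600 = 217.1 / 3600 = 0.0603056 kg/s
t_res = M / Q_s = 14.50 / 0.0603056 = 240.442 s

value=240.4 s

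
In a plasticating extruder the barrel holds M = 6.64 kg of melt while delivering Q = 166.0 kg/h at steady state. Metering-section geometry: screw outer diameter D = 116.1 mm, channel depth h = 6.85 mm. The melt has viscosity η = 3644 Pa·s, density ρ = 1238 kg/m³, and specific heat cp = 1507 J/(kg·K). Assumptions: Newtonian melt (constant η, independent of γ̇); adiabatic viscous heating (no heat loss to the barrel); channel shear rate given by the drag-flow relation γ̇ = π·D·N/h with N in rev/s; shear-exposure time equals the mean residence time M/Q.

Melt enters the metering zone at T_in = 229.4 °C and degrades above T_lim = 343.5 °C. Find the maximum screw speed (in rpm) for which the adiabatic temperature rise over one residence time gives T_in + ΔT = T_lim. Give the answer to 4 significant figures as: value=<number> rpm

Q_s = Q / 3600 = 166.0 / 3600 = 0.0461111 kg/s
Mean residence time: t_res = M/Q_s = 6.64 kg / 0.0461111 kg/s = 144 s
Geometry in SI: D = 116.1 mm → 0.1161 m, h = 6.85 mm → 0.00685 m
ΔT_a = T_lim − T_in = 343.5 °C − 229.4 °C = 114.1 K
γ̇_max² = ΔT_a·ρ·cp/(η·t_res) = 114.1·1238·1507/(3644·144) = 405.675 s⁻²
γ̇_max = √405.675 = 20.1414 s⁻¹
Solve γ̇ = πDN/h for N: N_max = γ̇_max·h/(π·D) = 20.1414 × 0.00685 / (π × 0.1161) = 0.378266 rev/s = 22.696 rpm

value=22.70 rpm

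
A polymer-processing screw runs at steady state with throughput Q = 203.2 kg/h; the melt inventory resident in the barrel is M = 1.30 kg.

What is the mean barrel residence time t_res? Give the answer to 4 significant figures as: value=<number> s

value=23.03 s

Throughput in SI: Q_s = 203.2 kg/h ÷ 3600 s/h = 0.0564444 kg/s
t_res = M / Q_s = 1.30 / 0.0564444 = 23.0315 s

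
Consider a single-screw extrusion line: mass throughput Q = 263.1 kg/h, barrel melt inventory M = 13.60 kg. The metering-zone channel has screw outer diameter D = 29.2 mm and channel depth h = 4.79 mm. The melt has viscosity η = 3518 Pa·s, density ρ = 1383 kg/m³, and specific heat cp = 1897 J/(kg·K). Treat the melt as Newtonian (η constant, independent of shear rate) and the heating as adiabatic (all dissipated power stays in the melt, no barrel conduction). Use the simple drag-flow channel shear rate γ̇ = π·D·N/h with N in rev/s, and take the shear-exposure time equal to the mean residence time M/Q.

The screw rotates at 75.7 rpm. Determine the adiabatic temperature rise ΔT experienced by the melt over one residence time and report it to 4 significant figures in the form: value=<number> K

value=145.7 K

Convert throughput: Q = 263.1 kg/h = 263.1/3600 = 0.0730833 kg/s
Mean residence time: t_res = M/Q_s = 13.60 kg / 0.0730833 kg/s = 186.089 s
Convert to SI: D = 0.0292 m, h = 0.00479 m, N = 75.7/60 = 1.26167 rev/s
γ̇ = π D N / h = (π)(0.0292)(1.26167) / 0.00479 = 24.1625 s⁻¹
ΔT = η·γ̇²·t_res/(ρ·cp) = [3518 × 24.1625² × 186.089] / [1383 × 1897] = 145.684 K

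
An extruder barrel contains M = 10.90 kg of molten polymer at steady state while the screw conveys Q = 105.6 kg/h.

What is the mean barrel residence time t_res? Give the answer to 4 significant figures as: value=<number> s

value=371.6 s

Throughput in SI: Q_s = 105.6 kg/h ÷ 3600 s/h = 0.0293333 kg/s
Mean residence time: t_res = M/Q_s = 10.90 kg / 0.0293333 kg/s = 371.591 s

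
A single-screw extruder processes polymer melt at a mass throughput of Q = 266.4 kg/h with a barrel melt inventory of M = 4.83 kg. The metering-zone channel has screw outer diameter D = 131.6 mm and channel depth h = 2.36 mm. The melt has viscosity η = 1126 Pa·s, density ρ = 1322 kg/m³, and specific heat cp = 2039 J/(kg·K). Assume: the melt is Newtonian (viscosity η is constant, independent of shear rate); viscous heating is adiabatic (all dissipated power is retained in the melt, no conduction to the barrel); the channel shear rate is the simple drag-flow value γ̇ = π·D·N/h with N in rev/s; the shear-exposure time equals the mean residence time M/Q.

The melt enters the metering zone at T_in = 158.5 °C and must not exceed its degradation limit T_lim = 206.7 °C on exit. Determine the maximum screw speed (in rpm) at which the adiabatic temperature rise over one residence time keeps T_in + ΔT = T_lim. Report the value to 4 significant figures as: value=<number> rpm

Convert throughput: Q = 266.4 kg/h = 266.4/3600 = 0.074 kg/s
t_res = M / Q_s = 4.83 / 0.074 = 65.2703 s
Geometry in SI: D = 131.6 mm → 0.1316 m, h = 2.36 mm → 0.00236 m
ΔT_a = T_lim − T_in = 206.7 °C − 158.5 °C = 48.2 K
γ̇_max² = ΔT_a·ρ·cp/(η·t_res) = 48.2·1322·2039/(1126·65.2703) = 1767.84 s⁻²
γ̇_max = sqrt(1767.84) = 42.0456 s⁻¹
Solve γ̇ = πDN/h for N: N_max = γ̇_max·h/(π·D) = 42.0456 × 0.00236 / (π × 0.1316) = 0.240009 rev/s = 14.4005 rpm

value=14.40 rpm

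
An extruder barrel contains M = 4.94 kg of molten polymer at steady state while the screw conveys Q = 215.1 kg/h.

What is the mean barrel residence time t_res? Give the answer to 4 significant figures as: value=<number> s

Throughput in SI: Q_s = 215.1 kg/h ÷ 3600 s/h = 0.05975 kg/s
t_res = M / Q_s = 4.94 ÷ 0.05975 = 82.6778 s

value=82.68 s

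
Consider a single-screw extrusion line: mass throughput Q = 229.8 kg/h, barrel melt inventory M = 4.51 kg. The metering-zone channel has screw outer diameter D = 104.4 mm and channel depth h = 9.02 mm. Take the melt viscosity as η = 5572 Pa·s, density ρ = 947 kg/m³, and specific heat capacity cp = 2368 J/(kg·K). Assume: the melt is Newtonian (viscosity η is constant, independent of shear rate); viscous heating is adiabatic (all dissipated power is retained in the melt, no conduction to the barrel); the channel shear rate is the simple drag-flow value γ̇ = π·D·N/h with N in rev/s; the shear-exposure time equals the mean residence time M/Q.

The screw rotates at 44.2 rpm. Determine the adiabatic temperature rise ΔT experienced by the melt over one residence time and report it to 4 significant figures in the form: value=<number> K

Q_s = Q / 3600 = 229.8 / 3600 = 0.0638333 kg/s
t_res = M / Q_s = 4.51 / 0.0638333 = 70.6527 s
D = 104.4 mm = 0.1044 m;  h = 9.02 mm = 0.00902 m;  N = 44.2 rpm / 60 = 0.736667 rev/s
Shear rate: γ̇ = πDN/h = π·0.1044·0.736667/0.00902 = 26.7864 s⁻¹
ΔT = η·γ̇²·t_res / (ρ·cp) = 5572 · (26.7864)² · 70.6527 / (947 · 2368) = 125.962 K

value=126.0 K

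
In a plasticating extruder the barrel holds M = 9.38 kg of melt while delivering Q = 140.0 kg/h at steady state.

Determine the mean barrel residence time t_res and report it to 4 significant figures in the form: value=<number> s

Q_s = Q / 3600 = 140.0 / 3600 = 0.0388889 kg/s
t_res = M / Q_s = 9.38 ÷ 0.0388889 = 241.2 s

value=241.2 s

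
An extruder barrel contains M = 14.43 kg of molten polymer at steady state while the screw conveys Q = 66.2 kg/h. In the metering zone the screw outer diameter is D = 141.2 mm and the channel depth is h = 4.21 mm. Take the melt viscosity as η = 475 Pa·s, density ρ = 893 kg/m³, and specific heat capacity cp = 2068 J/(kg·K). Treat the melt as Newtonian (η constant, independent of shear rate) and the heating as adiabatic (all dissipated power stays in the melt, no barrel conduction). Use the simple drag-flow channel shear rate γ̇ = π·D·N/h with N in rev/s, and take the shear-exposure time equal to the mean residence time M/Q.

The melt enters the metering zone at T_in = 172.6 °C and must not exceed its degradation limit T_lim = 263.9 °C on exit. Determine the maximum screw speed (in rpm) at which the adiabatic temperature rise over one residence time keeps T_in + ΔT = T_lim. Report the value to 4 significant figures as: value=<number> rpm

Q_s = Q / 3600 = 66.2 / 3600 = 0.0183889 kg/s
t_res = M / Q_s = 14.43 / 0.0183889 = 784.713 s
D = 141.2 mm = 0.1412 m;  h = 4.21 mm = 0.00421 m
Allowable rise: ΔT_a = T_lim − T_in = 263.9 − 172.6 = 91.3 K
Invert ΔT = ηγ̇²t_res/(ρcp) for γ̇: γ̇_max² = ΔT_a ρ cp / (η t_res) = 91.3·893·2068 / (475·784.713) = 452.343 s⁻²
Take the square root: γ̇_max = √(452.343) = 21.2684 s⁻¹
N_max = γ̇_max·h / (π·D) = 21.2684 · 0.00421 / (π · 0.1412) = 0.201851 rev/s = 12.1111 rpm

value=12.11 rpm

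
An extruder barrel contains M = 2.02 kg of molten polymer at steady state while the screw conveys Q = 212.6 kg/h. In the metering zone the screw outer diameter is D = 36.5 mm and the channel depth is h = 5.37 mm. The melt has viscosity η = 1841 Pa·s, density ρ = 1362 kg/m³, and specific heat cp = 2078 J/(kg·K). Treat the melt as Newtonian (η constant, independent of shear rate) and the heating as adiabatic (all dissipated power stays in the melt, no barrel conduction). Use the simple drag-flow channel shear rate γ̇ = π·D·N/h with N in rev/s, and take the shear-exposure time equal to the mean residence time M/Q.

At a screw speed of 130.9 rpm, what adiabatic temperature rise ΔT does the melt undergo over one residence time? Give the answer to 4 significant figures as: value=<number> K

value=48.29 K

Convert throughput: Q = 212.6 kg/h = 212.6/3600 = 0.0590556 kg/s
t_res = M / Q_s = 2.02 / 0.0590556 = 34.2051 s
Convert to SI: D = 0.0365 m, h = 0.00537 m, N = 130.9/60 = 2.18167 rev/s
Shear rate: γ̇ = πDN/h = π·0.0365·2.18167/0.00537 = 46.5862 s⁻¹
Adiabatic rise: ΔT = η γ̇² t_res / (ρ cp) = 1841·(46.5862)²·34.2051 / (1362·2078) = 48.2876 K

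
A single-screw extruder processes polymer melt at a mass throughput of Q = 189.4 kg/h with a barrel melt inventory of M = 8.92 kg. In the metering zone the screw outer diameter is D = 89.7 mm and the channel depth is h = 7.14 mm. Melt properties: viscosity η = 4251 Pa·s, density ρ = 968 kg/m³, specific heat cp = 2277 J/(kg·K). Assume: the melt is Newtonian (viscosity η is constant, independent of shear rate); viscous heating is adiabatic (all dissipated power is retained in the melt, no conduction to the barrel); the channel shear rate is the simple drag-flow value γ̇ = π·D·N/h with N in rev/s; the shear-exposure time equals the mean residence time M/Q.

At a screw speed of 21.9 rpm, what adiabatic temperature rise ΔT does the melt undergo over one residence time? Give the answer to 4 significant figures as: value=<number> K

Convert throughput: Q = 189.4 kg/h = 189.4/3600 = 0.0526111 kg/s
t_res = M / Q_s = 8.92 ÷ 0.0526111 = 169.546 s
Convert to SI: D = 0.0897 m, h = 0.00714 m, N = 21.9/60 = 0.365 rev/s
γ̇ = π D N / h = (π)(0.0897)(0.365) / 0.00714 = 14.4058 s⁻¹
ΔT = η·γ̇²·t_res/(ρ·cp) = [4251 × 14.4058² × 169.546] / [968 × 2277] = 67.86 K

value=67.86 K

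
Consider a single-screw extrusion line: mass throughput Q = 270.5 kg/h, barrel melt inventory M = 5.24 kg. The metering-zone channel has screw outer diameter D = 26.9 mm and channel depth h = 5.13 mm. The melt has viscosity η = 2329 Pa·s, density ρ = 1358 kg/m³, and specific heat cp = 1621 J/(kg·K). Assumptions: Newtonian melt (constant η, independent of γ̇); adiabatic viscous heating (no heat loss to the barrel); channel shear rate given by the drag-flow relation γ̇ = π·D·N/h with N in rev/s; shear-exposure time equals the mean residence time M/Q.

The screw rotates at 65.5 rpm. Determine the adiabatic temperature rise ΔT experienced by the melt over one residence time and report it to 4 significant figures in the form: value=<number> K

value=23.86 K

Convert throughput: Q = 270.5 kg/h = 270.5/3600 = 0.0751389 kg/s
Mean residence time: t_res = M/Q_s = 5.24 kg / 0.0751389 kg/s = 69.7375 s
D = 26.9 mm = 0.0269 m;  h = 5.13 mm = 0.00513 m;  N = 65.5 rpm / 60 = 1.09167 rev/s
γ̇ = π·D·N / h = π · 0.0269 · 1.09167 / 0.00513 = 17.9835 s⁻¹
ΔT = η·γ̇²·t_res/(ρ·cp) = [2329 × 17.9835² × 69.7375] / [1358 × 1621] = 23.8618 K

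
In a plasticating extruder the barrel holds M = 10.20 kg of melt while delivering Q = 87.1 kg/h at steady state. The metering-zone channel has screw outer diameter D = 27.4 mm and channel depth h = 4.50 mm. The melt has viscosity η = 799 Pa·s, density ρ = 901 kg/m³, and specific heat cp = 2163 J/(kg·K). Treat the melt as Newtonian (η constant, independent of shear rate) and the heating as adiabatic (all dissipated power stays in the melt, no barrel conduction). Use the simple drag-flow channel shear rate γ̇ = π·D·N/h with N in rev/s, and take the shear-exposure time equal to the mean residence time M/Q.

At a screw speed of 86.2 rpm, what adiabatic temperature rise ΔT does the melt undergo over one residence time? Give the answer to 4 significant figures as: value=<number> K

Throughput in SI: Q_s = 87.1 kg/h ÷ 3600 s/h = 0.0241944 kg/s
Mean residence time: t_res = M/Q_s = 10.20 kg / 0.0241944 kg/s = 421.584 s
Convert to SI: D = 0.0274 m, h = 0.0045 m, N = 86.2/60 = 1.43667 rev/s
Shear rate: γ̇ = πDN/h = π·0.0274·1.43667/0.0045 = 27.4817 s⁻¹
ΔT = η·γ̇²·t_res / (ρ·cp) = 799 · (27.4817)² · 421.584 / (901 · 2163) = 130.538 K

value=130.5 K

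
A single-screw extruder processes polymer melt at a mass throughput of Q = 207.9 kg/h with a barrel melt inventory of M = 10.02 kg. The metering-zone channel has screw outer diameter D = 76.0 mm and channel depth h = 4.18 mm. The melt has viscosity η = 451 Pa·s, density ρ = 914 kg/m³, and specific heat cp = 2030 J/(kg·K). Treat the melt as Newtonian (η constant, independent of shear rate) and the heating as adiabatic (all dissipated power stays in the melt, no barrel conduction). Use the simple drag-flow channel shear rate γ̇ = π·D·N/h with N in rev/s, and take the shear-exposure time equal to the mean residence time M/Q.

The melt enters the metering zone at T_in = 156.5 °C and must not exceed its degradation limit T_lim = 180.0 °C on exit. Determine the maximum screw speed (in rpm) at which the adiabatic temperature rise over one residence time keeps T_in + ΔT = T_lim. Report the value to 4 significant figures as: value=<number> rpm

Convert throughput: Q = 207.9 kg/h = 207.9/3600 = 0.05775 kg/s
Mean residence time: t_res = M/Q_s = 10.02 kg / 0.05775 kg/s = 173.506 s
D = 76.0 mm = 0.076 m;  h = 4.18 mm = 0.00418 m
Allowable rise: ΔT_a = T_lim − T_in = 180.0 − 156.5 = 23.5 K
Invert ΔT = ηγ̇²t_res/(ρcp) for γ̇: γ̇_max² = ΔT_a ρ cp / (η t_res) = 23.5·914·2030 / (451·173.506) = 557.209 s⁻²
γ̇_max = √557.209 = 23.6053 s⁻¹
N_max = γ̇_max h / (πD) = 23.6053·0.00418/(π·0.076) = 0.413258 rev/s → ×60 = 24.7955 rpm

value=24.80 rpm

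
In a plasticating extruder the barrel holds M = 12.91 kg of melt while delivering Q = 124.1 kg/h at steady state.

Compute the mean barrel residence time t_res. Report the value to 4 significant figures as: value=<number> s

value=374.5 s

Convert throughput: Q = 124.1 kg/h = 124.1/3600 = 0.0344722 kg/s
t_res = M / Q_s = 12.91 / 0.0344722 = 374.504 s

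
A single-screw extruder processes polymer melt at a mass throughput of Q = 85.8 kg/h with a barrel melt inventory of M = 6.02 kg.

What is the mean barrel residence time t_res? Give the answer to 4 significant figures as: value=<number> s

value=252.6 s

Throughput in SI: Q_s = 85.8 kg/h ÷ 3600 s/h = 0.0238333 kg/s
Mean residence time: t_res = M/Q_s = 6.02 kg / 0.0238333 kg/s = 252.587 s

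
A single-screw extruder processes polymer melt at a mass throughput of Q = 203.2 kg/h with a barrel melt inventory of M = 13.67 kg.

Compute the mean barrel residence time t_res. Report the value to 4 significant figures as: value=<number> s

Throughput in SI: Q_s = 203.2 kg/h ÷ 3600 s/h = 0.0564444 kg/s
t_res = M / Q_s = 13.67 ÷ 0.0564444 = 242.185 s

value=242.2 s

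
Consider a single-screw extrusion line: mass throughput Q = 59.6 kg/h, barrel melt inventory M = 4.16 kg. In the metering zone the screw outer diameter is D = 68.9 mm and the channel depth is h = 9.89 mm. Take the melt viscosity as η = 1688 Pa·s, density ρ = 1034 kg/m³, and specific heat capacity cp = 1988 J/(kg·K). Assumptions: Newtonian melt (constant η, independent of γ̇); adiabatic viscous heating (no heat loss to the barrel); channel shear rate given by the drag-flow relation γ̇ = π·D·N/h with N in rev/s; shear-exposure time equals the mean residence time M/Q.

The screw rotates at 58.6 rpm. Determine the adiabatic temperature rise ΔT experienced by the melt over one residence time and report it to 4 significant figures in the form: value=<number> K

value=94.28 K

Convert throughput: Q = 59.6 kg/h = 59.6/3600 = 0.0165556 kg/s
t_res = M / Q_s = 4.16 / 0.0165556 = 251.275 s
Convert to SI: D = 0.0689 m, h = 0.00989 m, N = 58.6/60 = 0.976667 rev/s
γ̇ = π D N / h = (π)(0.0689)(0.976667) / 0.00989 = 21.3756 s⁻¹
ΔT = η·γ̇²·t_res / (ρ·cp) = 1688 · (21.3756)² · 251.275 / (1034 · 1988) = 94.2808 K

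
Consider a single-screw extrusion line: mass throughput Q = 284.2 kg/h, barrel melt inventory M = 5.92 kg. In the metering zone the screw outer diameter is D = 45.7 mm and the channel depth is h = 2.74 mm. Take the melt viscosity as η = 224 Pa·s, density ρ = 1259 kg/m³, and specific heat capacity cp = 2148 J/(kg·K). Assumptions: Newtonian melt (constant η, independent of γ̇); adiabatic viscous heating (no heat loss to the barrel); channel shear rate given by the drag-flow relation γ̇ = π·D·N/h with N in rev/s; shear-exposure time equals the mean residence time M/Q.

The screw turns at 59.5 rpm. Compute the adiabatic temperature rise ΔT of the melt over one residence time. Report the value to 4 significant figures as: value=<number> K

value=16.77 K

Convert throughput: Q = 284.2 kg/h = 284.2/3600 = 0.0789444 kg/s
t_res = M / Q_s = 5.92 / 0.0789444 = 74.9894 s
Geometry in metres: D = 45.7 mm → 0.0457 m, h = 2.74 mm → 0.00274 m; screw speed N = 59.5 rpm = 0.991667 rev/s
γ̇ = π D N / h = (π)(0.0457)(0.991667) / 0.00274 = 51.9614 s⁻¹
ΔT = η·γ̇²·t_res / (ρ·cp) = 224 · (51.9614)² · 74.9894 / (1259 · 2148) = 16.7707 K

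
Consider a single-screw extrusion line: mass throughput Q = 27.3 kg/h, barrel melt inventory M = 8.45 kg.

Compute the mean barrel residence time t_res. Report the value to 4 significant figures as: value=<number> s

value=1114. s

Q_s = Q / 3600 = 27.3 / 3600 = 0.00758333 kg/s
Mean residence time: t_res = M/Q_s = 8.45 kg / 0.00758333 kg/s = 1114.29 s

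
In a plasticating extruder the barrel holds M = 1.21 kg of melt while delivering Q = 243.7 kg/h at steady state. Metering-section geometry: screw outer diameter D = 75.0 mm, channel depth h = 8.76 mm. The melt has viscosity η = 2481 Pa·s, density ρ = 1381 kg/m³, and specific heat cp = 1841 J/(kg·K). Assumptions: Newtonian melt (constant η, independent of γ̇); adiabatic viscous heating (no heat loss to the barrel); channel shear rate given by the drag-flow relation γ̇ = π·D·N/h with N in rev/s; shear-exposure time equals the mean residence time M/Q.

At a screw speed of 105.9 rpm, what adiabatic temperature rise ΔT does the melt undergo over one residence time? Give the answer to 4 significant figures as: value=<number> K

Throughput in SI: Q_s = 243.7 kg/h ÷ 3600 s/h = 0.0676944 kg/s
t_res = M / Q_s = 1.21 / 0.0676944 = 17.8744 s
Geometry in metres: D = 75.0 mm → 0.075 m, h = 8.76 mm → 0.00876 m; screw speed N = 105.9 rpm = 1.765 rev/s
Shear rate: γ̇ = πDN/h = π·0.075·1.765/0.00876 = 47.4736 s⁻¹
ΔT = η·γ̇²·t_res/(ρ·cp) = [2481 × 47.4736² × 17.8744] / [1381 × 1841] = 39.3111 K

value=39.31 K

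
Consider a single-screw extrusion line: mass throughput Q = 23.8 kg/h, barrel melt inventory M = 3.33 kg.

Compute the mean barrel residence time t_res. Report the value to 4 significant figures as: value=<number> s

value=503.7 s

Q_s = Q / 3600 = 23.8 / 3600 = 0.00661111 kg/s
t_res = M / Q_s = 3.33 / 0.00661111 = 503.697 s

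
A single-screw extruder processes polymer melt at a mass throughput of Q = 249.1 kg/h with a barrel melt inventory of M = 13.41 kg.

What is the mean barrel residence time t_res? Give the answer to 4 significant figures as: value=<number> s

value=193.8 s

Throughput in SI: Q_s = 249.1 kg/h ÷ 3600 s/h = 0.0691944 kg/s
t_res = M / Q_s = 13.41 ÷ 0.0691944 = 193.802 s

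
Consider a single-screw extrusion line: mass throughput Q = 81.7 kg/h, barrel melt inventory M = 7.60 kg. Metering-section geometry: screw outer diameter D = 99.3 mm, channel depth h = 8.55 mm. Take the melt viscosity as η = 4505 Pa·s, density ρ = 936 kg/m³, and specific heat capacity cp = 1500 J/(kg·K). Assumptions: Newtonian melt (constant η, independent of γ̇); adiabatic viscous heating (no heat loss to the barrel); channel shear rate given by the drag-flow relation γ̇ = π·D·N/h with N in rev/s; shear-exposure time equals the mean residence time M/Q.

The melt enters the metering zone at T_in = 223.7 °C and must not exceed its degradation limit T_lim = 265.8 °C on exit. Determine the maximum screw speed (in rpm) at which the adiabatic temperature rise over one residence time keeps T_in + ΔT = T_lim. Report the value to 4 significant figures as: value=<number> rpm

value=10.29 rpm

Convert throughput: Q = 81.7 kg/h = 81.7/3600 = 0.0226944 kg/s
t_res = M / Q_s = 7.60 / 0.0226944 = 334.884 s
Geometry in SI: D = 99.3 mm → 0.0993 m, h = 8.55 mm → 0.00855 m
ΔT_a = T_lim − T_in = 265.8 − 223.7 = 42.1 K
γ̇_max² = ΔT_a·ρ·cp / (η·t_res) = [42.1 × 936 × 1500] / [4505 × 334.884] = 39.1796 s⁻²
γ̇_max = √39.1796 = 6.25936 s⁻¹
N_max = γ̇_max·h / (π·D) = 6.25936 · 0.00855 / (π · 0.0993) = 0.171553 rev/s = 10.2932 rpm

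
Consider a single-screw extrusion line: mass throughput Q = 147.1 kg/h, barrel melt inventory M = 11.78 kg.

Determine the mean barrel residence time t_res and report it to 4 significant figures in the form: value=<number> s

value=288.3 s

Throughput in SI: Q_s = 147.1 kg/h ÷ 3600 s/h = 0.0408611 kg/s
Mean residence time: t_res = M/Q_s = 11.78 kg / 0.0408611 kg/s = 288.294 s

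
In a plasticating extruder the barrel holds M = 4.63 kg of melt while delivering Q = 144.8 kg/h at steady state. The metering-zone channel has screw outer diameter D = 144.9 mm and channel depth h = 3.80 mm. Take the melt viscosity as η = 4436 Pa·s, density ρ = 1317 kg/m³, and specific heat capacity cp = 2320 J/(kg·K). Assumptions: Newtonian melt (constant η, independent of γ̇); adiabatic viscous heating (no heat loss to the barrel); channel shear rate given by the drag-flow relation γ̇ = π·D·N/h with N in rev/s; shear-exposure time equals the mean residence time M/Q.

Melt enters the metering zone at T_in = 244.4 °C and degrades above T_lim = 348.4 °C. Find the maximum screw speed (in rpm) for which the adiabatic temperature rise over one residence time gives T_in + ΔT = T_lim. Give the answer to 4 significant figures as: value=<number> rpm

Throughput in SI: Q_s = 144.8 kg/h ÷ 3600 s/h = 0.0402222 kg/s
t_res = M / Q_s = 4.63 / 0.0402222 = 115.11 s
D = 144.9 mm = 0.1449 m;  h = 3.80 mm = 0.0038 m
ΔT_a = T_lim − T_in = 348.4 °C − 244.4 °C = 104 K
γ̇_max² = ΔT_a·ρ·cp / (η·t_res) = [104 × 1317 × 2320] / [4436 × 115.11] = 622.301 s⁻²
γ̇_max = √622.301 = 24.946 s⁻¹
N_max = γ̇_max·h / (π·D) = 24.946 · 0.0038 / (π · 0.1449) = 0.208241 rev/s = 12.4944 rpm

value=12.49 rpm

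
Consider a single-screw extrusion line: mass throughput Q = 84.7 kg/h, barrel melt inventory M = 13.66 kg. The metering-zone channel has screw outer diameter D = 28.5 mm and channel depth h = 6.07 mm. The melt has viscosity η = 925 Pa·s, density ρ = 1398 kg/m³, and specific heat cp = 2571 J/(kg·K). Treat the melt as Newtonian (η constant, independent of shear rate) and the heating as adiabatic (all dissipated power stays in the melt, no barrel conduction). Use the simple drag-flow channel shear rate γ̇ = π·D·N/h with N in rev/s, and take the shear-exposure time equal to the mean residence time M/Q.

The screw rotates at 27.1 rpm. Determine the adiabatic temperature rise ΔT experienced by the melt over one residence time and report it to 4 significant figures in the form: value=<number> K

value=6.632 K

Throughput in SI: Q_s = 84.7 kg/h ÷ 3600 s/h = 0.0235278 kg/s
t_res = M / Q_s = 13.66 ÷ 0.0235278 = 580.59 s
Geometry in metres: D = 28.5 mm → 0.0285 m, h = 6.07 mm → 0.00607 m; screw speed N = 27.1 rpm = 0.451667 rev/s
γ̇ = π·D·N / h = π · 0.0285 · 0.451667 / 0.00607 = 6.6623 s⁻¹
ΔT = η·γ̇²·t_res / (ρ·cp) = 925 · (6.6623)² · 580.59 / (1398 · 2571) = 6.63209 K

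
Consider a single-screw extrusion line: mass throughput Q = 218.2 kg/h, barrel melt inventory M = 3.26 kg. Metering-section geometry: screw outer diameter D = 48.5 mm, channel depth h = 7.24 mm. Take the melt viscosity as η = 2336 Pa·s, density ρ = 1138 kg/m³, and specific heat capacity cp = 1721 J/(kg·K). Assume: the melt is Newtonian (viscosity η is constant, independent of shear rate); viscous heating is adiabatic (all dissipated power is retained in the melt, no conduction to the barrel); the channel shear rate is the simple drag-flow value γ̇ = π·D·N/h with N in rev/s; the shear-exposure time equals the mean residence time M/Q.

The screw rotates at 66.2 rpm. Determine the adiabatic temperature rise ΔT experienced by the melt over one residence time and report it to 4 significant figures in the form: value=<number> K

Throughput in SI: Q_s = 218.2 kg/h ÷ 3600 s/h = 0.0606111 kg/s
Mean residence time: t_res = M/Q_s = 3.26 kg / 0.0606111 kg/s = 53.7855 s
Convert to SI: D = 0.0485 m, h = 0.00724 m, N = 66.2/60 = 1.10333 rev/s
Shear rate: γ̇ = πDN/h = π·0.0485·1.10333/0.00724 = 23.2199 s⁻¹
ΔT = η·γ̇²·t_res/(ρ·cp) = [2336 × 23.2199² × 53.7855] / [1138 × 1721] = 34.5887 K

value=34.59 K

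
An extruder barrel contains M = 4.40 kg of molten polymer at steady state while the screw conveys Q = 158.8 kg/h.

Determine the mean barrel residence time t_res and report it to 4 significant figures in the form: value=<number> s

Convert throughput: Q = 158.8 kg/h = 158.8/3600 = 0.0441111 kg/s
Mean residence time: t_res = M/Q_s = 4.40 kg / 0.0441111 kg/s = 99.7481 s

value=99.75 s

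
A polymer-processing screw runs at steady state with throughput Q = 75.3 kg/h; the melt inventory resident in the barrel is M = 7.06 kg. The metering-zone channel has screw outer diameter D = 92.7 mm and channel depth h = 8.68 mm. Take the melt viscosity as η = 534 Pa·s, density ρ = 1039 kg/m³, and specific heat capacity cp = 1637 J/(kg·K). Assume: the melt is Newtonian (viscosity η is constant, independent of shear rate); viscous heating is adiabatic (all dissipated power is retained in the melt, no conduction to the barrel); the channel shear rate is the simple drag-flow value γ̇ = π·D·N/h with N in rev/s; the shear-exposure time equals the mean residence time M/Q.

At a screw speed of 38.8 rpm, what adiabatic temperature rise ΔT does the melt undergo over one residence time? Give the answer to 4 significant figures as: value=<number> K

value=49.88 K

Throughput in SI: Q_s = 75.3 kg/h ÷ 3600 s/h = 0.0209167 kg/s
t_res = M / Q_s = 7.06 ÷ 0.0209167 = 337.53 s
Convert to SI: D = 0.0927 m, h = 0.00868 m, N = 38.8/60 = 0.646667 rev/s
γ̇ = π D N / h = (π)(0.0927)(0.646667) / 0.00868 = 21.6965 s⁻¹
ΔT = η·γ̇²·t_res/(ρ·cp) = [534 × 21.6965² × 337.53] / [1039 × 1637] = 49.885 K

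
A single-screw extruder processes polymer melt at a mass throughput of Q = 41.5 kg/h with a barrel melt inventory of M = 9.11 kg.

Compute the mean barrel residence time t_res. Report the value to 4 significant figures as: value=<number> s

Convert throughput: Q = 41.5 kg/h = 41.5/3600 = 0.0115278 kg/s
Mean residence time: t_res = M/Q_s = 9.11 kg / 0.0115278 kg/s = 790.265 s

value=790.3 s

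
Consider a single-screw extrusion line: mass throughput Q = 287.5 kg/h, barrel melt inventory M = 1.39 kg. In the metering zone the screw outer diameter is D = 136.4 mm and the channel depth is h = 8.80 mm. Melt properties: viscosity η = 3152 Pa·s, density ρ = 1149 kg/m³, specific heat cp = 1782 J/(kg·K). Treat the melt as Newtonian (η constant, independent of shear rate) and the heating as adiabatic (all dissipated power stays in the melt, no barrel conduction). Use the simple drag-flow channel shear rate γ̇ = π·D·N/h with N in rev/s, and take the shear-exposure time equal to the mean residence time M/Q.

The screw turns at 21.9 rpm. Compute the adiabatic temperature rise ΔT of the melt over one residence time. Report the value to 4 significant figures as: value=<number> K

Q_s = Q / 3600 = 287.5 / 3600 = 0.0798611 kg/s
Mean residence time: t_res = M/Q_s = 1.39 kg / 0.0798611 kg/s = 17.4052 s
Geometry in metres: D = 136.4 mm → 0.1364 m, h = 8.80 mm → 0.0088 m; screw speed N = 21.9 rpm = 0.365 rev/s
γ̇ = π·D·N / h = π · 0.1364 · 0.365 / 0.0088 = 17.7736 s⁻¹
ΔT = η·γ̇²·t_res/(ρ·cp) = [3152 × 17.7736² × 17.4052] / [1149 × 1782] = 8.46422 K

value=8.464 K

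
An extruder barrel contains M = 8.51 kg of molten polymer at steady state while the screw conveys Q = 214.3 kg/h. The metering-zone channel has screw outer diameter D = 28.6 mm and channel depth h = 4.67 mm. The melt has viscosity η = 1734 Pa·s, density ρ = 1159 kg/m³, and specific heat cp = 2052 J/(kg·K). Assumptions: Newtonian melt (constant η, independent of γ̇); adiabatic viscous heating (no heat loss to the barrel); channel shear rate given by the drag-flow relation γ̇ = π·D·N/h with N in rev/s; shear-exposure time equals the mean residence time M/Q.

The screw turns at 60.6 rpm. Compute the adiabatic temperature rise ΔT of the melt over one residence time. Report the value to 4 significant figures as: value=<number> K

Throughput in SI: Q_s = 214.3 kg/h ÷ 3600 s/h = 0.0595278 kg/s
t_res = M / Q_s = 8.51 / 0.0595278 = 142.958 s
Convert to SI: D = 0.0286 m, h = 0.00467 m, N = 60.6/60 = 1.01 rev/s
Shear rate: γ̇ = πDN/h = π·0.0286·1.01/0.00467 = 19.4321 s⁻¹
ΔT = η·γ̇²·t_res/(ρ·cp) = [1734 × 19.4321² × 142.958] / [1159 × 2052] = 39.3585 K

value=39.36 K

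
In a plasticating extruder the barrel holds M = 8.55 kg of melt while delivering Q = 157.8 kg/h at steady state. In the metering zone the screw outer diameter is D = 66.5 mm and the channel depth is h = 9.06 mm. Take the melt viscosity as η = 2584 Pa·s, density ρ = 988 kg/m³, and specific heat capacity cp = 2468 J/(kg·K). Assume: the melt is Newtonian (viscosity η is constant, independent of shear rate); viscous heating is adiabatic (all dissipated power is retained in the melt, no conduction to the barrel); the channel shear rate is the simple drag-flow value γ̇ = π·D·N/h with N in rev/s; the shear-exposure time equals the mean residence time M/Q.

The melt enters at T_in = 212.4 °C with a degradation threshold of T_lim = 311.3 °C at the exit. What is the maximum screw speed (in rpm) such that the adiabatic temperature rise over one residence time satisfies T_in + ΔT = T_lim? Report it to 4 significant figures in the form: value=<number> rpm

value=56.92 rpm

Q_s = Q / 3600 = 157.8 / 3600 = 0.0438333 kg/s
Mean residence time: t_res = M/Q_s = 8.55 kg / 0.0438333 kg/s = 195.057 s
Geometry in SI: D = 66.5 mm → 0.0665 m, h = 9.06 mm → 0.00906 m
ΔT_a = T_lim − T_in = 311.3 °C − 212.4 °C = 98.9 K
γ̇_max² = ΔT_a·ρ·cp/(η·t_res) = 98.9·988·2468/(2584·195.057) = 478.458 s⁻²
γ̇_max = √478.458 = 21.8737 s⁻¹
N_max = γ̇_max h / (πD) = 21.8737·0.00906/(π·0.0665) = 0.948591 rev/s → ×60 = 56.9154 rpm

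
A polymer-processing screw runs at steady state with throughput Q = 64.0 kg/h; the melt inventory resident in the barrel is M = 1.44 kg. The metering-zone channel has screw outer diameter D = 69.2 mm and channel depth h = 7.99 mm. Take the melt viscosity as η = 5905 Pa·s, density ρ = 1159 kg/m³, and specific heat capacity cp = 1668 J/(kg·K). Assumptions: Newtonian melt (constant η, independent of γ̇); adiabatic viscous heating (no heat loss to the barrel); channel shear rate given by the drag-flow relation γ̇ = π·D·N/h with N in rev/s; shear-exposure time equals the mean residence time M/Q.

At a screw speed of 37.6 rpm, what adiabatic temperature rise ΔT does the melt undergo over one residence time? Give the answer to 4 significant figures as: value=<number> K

Throughput in SI: Q_s = 64.0 kg/h ÷ 3600 s/h = 0.0177778 kg/s
Mean residence time: t_res = M/Q_s = 1.44 kg / 0.0177778 kg/s = 81 s
D = 69.2 mm = 0.0692 m;  h = 7.99 mm = 0.00799 m;  N = 37.6 rpm / 60 = 0.626667 rev/s
Shear rate: γ̇ = πDN/h = π·0.0692·0.626667/0.00799 = 17.0508 s⁻¹
ΔT = η·γ̇²·t_res/(ρ·cp) = [5905 × 17.0508² × 81] / [1159 × 1668] = 71.9311 K

value=71.93 K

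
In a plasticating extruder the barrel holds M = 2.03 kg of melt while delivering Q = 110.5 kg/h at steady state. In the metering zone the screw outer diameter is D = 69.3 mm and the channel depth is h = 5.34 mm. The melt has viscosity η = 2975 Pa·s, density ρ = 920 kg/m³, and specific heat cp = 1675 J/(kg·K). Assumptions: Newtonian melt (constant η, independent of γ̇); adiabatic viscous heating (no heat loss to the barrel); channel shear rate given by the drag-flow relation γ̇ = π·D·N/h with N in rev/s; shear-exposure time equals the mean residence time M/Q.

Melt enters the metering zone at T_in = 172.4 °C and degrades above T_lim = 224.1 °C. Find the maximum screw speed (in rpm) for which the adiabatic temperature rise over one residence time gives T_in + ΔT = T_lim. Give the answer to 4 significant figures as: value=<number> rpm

value=29.61 rpm

Throughput in SI: Q_s = 110.5 kg/h ÷ 3600 s/h = 0.0306944 kg/s
Mean residence time: t_res = M/Q_s = 2.03 kg / 0.0306944 kg/s = 66.1357 s
Geometry in SI: D = 69.3 mm → 0.0693 m, h = 5.34 mm → 0.00534 m
Allowable rise: ΔT_a = T_lim − T_in = 224.1 − 172.4 = 51.7 K
γ̇_max² = ΔT_a·ρ·cp / (η·t_res) = [51.7 × 920 × 1675] / [2975 × 66.1357] = 404.921 s⁻²
γ̇_max = sqrt(404.921) = 20.1226 s⁻¹
Solve γ̇ = πDN/h for N: N_max = γ̇_max·h/(π·D) = 20.1226 × 0.00534 / (π × 0.0693) = 0.493564 rev/s = 29.6138 rpm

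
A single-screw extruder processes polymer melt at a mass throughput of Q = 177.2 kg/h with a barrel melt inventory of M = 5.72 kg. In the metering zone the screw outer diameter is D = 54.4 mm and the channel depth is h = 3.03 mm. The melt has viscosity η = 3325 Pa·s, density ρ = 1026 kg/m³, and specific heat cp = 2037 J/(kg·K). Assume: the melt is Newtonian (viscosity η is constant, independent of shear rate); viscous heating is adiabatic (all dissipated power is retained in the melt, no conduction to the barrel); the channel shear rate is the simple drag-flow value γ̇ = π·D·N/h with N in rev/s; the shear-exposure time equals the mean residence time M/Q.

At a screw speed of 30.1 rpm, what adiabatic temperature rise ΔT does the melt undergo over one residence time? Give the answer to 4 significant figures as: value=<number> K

value=148.0 K

Convert throughput: Q = 177.2 kg/h = 177.2/3600 = 0.0492222 kg/s
Mean residence time: t_res = M/Q_s = 5.72 kg / 0.0492222 kg/s = 116.208 s
D = 54.4 mm = 0.0544 m;  h = 3.03 mm = 0.00303 m;  N = 30.1 rpm / 60 = 0.501667 rev/s
γ̇ = π D N / h = (π)(0.0544)(0.501667) / 0.00303 = 28.2958 s⁻¹
ΔT = η·γ̇²·t_res / (ρ·cp) = 3325 · (28.2958)² · 116.208 / (1026 · 2037) = 148.024 K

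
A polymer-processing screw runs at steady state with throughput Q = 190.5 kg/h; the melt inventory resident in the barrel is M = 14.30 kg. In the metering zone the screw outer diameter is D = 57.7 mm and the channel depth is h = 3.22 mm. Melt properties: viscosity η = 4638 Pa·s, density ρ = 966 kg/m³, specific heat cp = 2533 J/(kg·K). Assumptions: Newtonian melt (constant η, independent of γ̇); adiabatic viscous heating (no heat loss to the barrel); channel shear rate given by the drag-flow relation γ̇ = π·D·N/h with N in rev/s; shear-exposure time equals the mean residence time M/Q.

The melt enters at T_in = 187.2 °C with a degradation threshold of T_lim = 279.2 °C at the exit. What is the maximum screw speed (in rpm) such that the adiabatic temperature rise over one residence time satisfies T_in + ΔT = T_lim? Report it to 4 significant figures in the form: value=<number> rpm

value=14.28 rpm

Convert throughput: Q = 190.5 kg/h = 190.5/3600 = 0.0529167 kg/s
Mean residence time: t_res = M/Q_s = 14.30 kg / 0.0529167 kg/s = 270.236 s
Convert to metres: D = 0.0577 m, h = 0.00322 m
ΔT_a = T_lim − T_in = 279.2 °C − 187.2 °C = 92 K
γ̇_max² = ΔT_a·ρ·cp/(η·t_res) = 92·966·2533/(4638·270.236) = 179.608 s⁻²
γ̇_max = √179.608 = 13.4018 s⁻¹
N_max = γ̇_max·h / (π·D) = 13.4018 · 0.00322 / (π · 0.0577) = 0.238064 rev/s = 14.2838 rpm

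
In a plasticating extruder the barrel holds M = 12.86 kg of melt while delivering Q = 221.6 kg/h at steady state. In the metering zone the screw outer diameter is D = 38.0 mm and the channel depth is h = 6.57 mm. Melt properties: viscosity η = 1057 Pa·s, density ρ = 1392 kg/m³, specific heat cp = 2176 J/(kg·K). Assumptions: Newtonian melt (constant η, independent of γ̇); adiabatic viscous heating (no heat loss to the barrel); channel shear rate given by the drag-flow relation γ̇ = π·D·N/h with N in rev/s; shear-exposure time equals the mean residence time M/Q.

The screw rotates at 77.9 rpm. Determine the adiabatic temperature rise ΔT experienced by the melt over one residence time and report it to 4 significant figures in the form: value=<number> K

Q_s = Q / 3600 = 221.6 / 3600 = 0.0615556 kg/s
t_res = M / Q_s = 12.86 / 0.0615556 = 208.917 s
Convert to SI: D = 0.038 m, h = 0.00657 m, N = 77.9/60 = 1.29833 rev/s
γ̇ = π D N / h = (π)(0.038)(1.29833) / 0.00657 = 23.5914 s⁻¹
ΔT = η·γ̇²·t_res/(ρ·cp) = [1057 × 23.5914² × 208.917] / [1392 × 2176] = 40.5751 K

value=40.58 K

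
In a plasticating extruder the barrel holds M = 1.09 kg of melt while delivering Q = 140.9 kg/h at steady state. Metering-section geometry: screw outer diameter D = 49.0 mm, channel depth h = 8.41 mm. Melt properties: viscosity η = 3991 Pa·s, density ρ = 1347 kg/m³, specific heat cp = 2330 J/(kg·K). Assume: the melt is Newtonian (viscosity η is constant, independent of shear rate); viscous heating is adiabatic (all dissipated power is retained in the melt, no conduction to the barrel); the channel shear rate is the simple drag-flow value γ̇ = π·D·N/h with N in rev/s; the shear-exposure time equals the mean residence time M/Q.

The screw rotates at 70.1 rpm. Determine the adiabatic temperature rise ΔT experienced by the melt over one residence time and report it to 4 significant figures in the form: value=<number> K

Throughput in SI: Q_s = 140.9 kg/h ÷ 3600 s/h = 0.0391389 kg/s
t_res = M / Q_s = 1.09 / 0.0391389 = 27.8495 s
Convert to SI: D = 0.049 m, h = 0.00841 m, N = 70.1/60 = 1.16833 rev/s
γ̇ = π·D·N / h = π · 0.049 · 1.16833 / 0.00841 = 21.3854 s⁻¹
ΔT = η·γ̇²·t_res / (ρ·cp) = 3991 · (21.3854)² · 27.8495 / (1347 · 2330) = 16.1961 K

value=16.20 K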